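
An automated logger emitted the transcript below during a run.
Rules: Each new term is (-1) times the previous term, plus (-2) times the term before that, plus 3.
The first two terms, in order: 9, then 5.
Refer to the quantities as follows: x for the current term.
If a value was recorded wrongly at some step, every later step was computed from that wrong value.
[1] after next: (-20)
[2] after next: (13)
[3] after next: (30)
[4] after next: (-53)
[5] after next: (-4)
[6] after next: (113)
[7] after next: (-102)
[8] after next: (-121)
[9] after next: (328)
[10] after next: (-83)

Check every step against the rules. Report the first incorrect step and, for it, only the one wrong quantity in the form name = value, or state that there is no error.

no error

Step 1: x = -1*(5) + (-2)*(9) + (3) = -20 — checks out.
Step 2: x = -1*(-20) + (-2)*(5) + (3) = 13 — exactly as logged.
Step 3: x = -1*(13) + (-2)*(-20) + (3) = 30 — same as recorded.
Step 4: x = -1*(30) + (-2)*(13) + (3) = -53 — verified.
Step 5: x = -1*(-53) + (-2)*(30) + (3) = -4 — no discrepancy.
Step 6: x = -1*(-4) + (-2)*(-53) + (3) = 113 — in agreement.
Step 7: x = -1*(113) + (-2)*(-4) + (3) = -102 — verified.
Step 8: x = -1*(-102) + (-2)*(113) + (3) = -121 — in agreement.
Step 9: x = -1*(-121) + (-2)*(-102) + (3) = 328 — exactly as logged.
Step 10: x = -1*(328) + (-2)*(-121) + (3) = -83 — same as recorded.
No step deviates from the rules.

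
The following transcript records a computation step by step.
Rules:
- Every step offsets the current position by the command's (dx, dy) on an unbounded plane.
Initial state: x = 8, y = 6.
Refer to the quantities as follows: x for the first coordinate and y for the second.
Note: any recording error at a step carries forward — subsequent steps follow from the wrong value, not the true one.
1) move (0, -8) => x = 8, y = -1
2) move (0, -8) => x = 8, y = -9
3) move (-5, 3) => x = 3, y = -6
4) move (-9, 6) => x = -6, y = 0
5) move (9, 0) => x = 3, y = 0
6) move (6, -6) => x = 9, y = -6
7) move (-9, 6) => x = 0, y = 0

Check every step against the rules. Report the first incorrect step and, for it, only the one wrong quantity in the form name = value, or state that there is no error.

step 1, y = -2

1. x = 8 + (0) = 8, y = 6 + (-8) = -2 (a discrepancy with the transcript)
That makes step 1 the first incorrect line — y = -2 is what it should show.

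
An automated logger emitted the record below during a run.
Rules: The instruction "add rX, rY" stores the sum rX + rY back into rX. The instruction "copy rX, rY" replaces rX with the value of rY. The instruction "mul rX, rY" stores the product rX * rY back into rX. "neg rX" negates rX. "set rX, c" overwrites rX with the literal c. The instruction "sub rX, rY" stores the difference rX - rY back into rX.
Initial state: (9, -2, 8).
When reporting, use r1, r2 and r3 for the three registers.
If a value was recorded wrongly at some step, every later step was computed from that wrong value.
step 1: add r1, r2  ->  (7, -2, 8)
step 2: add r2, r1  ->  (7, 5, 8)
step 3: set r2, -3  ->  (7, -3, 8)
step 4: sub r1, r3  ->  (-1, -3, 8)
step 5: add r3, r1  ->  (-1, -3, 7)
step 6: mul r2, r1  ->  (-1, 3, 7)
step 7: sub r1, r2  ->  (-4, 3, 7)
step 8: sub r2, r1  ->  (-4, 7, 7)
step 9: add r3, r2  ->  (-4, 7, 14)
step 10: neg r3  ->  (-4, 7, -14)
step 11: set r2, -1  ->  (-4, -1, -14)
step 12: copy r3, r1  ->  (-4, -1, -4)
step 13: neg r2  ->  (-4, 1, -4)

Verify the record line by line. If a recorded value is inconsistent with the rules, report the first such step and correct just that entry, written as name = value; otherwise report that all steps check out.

no error

Step 1: r1 = 9 + -2 = 7 — confirmed correct.
Step 2: r2 = -2 + 7 = 5 — checks out.
Step 3: r2 = -3 — consistent with the record.
Step 4: r1 = 7 - 8 = -1 — verified.
Step 5: r3 = 8 + -1 = 7 — confirmed correct.
Step 6: r2 = -3 * -1 = 3 — matches.
Step 7: r1 = -1 - 3 = -4 — matches.
Step 8: r2 = 3 - -4 = 7 — matches.
Step 9: r3 = 7 + 7 = 14 — same as recorded.
Step 10: r3 = -(14) = -14 — in agreement.
Step 11: r2 = -1 — agrees with the record.
Step 12: r3 = -4 — checks out.
Step 13: r2 = -(-1) = 1 — matches.
Nothing is out of place; the run is error-free.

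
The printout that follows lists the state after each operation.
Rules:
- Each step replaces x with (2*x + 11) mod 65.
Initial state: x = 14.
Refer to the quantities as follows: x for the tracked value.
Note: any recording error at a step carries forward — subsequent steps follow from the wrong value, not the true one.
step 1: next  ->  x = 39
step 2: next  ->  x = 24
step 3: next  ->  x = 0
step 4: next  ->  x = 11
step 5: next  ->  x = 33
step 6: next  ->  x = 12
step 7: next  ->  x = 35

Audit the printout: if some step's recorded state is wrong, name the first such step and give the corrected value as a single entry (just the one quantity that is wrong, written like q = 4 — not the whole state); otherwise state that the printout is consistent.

step 3, x = 59

Step 1: x = (2*14 + 11) mod 65 = 39 — confirmed correct.
Step 2: x = (2*39 + 11) mod 65 = 24 — consistent with the printout.
Step 3: x = (2*24 + 11) mod 65 = 59 — the entry is off here.
That makes step 3 the first incorrect line — x = 59 is what it should show.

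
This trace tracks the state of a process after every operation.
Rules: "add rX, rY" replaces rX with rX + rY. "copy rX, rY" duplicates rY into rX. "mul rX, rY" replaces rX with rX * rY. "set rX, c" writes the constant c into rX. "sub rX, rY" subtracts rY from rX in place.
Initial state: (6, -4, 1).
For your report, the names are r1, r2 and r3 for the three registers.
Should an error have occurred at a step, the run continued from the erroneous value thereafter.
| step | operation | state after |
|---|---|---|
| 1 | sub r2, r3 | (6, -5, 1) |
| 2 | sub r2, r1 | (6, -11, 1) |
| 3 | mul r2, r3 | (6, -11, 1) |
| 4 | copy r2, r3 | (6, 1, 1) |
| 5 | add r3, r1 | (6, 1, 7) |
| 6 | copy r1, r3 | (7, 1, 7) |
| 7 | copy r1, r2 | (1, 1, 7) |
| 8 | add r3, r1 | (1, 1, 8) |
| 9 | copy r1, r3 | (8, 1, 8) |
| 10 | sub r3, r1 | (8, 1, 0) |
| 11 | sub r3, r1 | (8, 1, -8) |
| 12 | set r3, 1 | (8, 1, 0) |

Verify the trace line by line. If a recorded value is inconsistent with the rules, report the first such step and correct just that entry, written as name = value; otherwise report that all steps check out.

step 12, r3 = 1

Step 1: r2 = -4 - 1 = -5 — in agreement.
Step 2: r2 = -5 - 6 = -11 — verified.
Step 3: r2 = -11 * 1 = -11 — checks out.
Step 4: r2 = 1 — matches.
Step 5: r3 = 1 + 6 = 7 — agrees with the trace.
Step 6: r1 = 7 — matches.
Step 7: r1 = 1 — checks out.
Step 8: r3 = 7 + 1 = 8 — verified.
Step 9: r1 = 8 — no discrepancy.
Step 10: r3 = 8 - 8 = 0 — confirmed correct.
Step 11: r3 = 0 - 8 = -8 — in agreement.
Step 12: r3 = 1 — first mismatch against the trace.
First deviation found at step 12; the corrected entry is r3 = 1.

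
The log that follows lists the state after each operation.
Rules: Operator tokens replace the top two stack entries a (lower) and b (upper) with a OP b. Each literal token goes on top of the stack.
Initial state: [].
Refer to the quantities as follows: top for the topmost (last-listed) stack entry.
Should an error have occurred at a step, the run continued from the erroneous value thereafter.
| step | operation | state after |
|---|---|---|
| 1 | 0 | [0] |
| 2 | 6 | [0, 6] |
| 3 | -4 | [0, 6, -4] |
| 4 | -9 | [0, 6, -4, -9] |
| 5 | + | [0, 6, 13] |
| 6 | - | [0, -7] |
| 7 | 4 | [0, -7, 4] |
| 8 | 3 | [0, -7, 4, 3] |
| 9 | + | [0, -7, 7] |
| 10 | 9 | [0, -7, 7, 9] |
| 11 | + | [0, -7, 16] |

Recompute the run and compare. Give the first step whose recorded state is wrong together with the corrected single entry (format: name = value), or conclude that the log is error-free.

step 5, top = -13

Step 1: push 0: top = 0 — checks out.
Step 2: push 6: top = 6 — no discrepancy.
Step 3: push -4: top = -4 — checks out.
Step 4: push -9: top = -9 — no discrepancy.
Step 5: -4 + -9 = -13 — the entry is off here.
The audit stops at step 5: the recorded entry is wrong and should be top = -13.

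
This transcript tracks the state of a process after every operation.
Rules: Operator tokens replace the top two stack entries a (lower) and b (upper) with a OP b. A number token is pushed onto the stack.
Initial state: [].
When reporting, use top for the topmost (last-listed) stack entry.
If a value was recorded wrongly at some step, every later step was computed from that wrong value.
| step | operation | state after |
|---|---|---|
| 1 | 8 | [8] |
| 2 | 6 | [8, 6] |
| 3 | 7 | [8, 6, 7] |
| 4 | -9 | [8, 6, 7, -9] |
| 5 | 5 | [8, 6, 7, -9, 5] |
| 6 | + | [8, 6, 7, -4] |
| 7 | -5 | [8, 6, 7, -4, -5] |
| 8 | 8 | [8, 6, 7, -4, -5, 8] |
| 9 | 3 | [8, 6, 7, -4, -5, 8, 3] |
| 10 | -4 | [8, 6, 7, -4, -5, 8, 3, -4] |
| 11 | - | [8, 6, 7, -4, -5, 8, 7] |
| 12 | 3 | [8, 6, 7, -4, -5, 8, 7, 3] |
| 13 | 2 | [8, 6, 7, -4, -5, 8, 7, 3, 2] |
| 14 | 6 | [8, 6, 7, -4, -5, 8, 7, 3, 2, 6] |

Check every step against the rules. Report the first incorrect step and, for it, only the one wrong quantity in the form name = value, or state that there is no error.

no error

1. push 8: top = 8 (confirmed correct)
2. push 6: top = 6 (agrees with the transcript)
3. push 7: top = 7 (same as recorded)
4. push -9: top = -9 (checks out)
5. push 5: top = 5 (exactly as logged)
6. -9 + 5 = -4 (agrees with the transcript)
7. push -5: top = -5 (agrees with the transcript)
8. push 8: top = 8 (agrees with the transcript)
9. push 3: top = 3 (verified)
10. push -4: top = -4 (matches)
11. 3 - -4 = 7 (in agreement)
12. push 3: top = 3 (agrees with the transcript)
13. push 2: top = 2 (confirmed correct)
14. push 6: top = 6 (consistent with the transcript)
The recomputation confirms every line.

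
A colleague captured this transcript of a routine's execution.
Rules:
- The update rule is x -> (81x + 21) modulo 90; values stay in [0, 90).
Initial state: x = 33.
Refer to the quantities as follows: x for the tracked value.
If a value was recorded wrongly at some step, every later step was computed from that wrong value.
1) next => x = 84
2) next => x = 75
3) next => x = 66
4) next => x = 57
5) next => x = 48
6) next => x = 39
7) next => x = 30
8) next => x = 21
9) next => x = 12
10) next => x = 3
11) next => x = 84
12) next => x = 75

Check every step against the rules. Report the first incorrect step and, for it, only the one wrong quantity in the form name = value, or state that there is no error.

no error

1. x = (81*33 + 21) mod 90 = 84 (exactly as logged)
2. x = (81*84 + 21) mod 90 = 75 (same as recorded)
3. x = (81*75 + 21) mod 90 = 66 (checks out)
4. x = (81*66 + 21) mod 90 = 57 (confirmed correct)
5. x = (81*57 + 21) mod 90 = 48 (matches)
6. x = (81*48 + 21) mod 90 = 39 (same as recorded)
7. x = (81*39 + 21) mod 90 = 30 (exactly as logged)
8. x = (81*30 + 21) mod 90 = 21 (exactly as logged)
9. x = (81*21 + 21) mod 90 = 12 (in agreement)
10. x = (81*12 + 21) mod 90 = 3 (checks out)
11. x = (81*3 + 21) mod 90 = 84 (exactly as logged)
12. x = (81*84 + 21) mod 90 = 75 (exactly as logged)
No step deviates from the rules.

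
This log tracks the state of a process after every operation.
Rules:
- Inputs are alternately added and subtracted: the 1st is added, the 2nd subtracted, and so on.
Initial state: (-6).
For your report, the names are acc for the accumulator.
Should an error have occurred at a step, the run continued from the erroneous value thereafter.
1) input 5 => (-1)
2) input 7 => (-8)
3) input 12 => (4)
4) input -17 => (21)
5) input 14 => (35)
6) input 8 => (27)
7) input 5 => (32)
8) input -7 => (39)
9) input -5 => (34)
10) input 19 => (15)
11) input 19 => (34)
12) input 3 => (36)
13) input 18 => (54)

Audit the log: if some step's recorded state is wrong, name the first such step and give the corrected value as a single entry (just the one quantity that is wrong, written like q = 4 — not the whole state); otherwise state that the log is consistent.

step 12, acc = 31

Step 1: acc = -6 + 5 = -1 — exactly as logged.
Step 2: acc = -1 - 7 = -8 — same as recorded.
Step 3: acc = -8 + 12 = 4 — no discrepancy.
Step 4: acc = 4 - -17 = 21 — checks out.
Step 5: acc = 21 + 14 = 35 — checks out.
Step 6: acc = 35 - 8 = 27 — exactly as logged.
Step 7: acc = 27 + 5 = 32 — agrees with the log.
Step 8: acc = 32 - -7 = 39 — exactly as logged.
Step 9: acc = 39 + -5 = 34 — in agreement.
Step 10: acc = 34 - 19 = 15 — agrees with the log.
Step 11: acc = 15 + 19 = 34 — consistent with the log.
Step 12: acc = 34 - 3 = 31 — the entry is off here.
The audit stops at step 12: the recorded entry is wrong and should be acc = 31.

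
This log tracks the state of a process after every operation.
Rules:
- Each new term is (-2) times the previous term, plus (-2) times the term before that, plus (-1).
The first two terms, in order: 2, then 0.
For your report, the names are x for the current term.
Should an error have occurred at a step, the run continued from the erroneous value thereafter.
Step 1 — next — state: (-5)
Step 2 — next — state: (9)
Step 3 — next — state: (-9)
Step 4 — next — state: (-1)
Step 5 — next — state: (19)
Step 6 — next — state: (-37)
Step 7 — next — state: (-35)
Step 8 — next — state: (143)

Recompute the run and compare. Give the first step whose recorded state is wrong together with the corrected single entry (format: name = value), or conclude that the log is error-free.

step 7, x = 35

Recomputing the run from the initial state:
step 1: x = -5
step 2: x = 9
step 3: x = -9
step 4: x = -1
step 5: x = 19
step 6: x = -37
step 7: x = 35
step 8: x = 3
The first disagreement with the log is at step 7, where the value should be x = 35.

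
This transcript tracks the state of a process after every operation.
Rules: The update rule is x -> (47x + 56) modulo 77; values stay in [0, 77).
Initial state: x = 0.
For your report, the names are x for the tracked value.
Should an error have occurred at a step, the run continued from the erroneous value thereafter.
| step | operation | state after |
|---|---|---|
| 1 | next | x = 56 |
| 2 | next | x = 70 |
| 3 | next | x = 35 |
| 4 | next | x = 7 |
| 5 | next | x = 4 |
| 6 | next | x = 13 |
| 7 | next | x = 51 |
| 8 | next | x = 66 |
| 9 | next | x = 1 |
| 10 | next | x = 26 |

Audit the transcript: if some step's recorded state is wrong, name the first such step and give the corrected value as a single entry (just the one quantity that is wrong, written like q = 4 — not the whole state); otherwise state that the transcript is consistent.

Step 1: x = (47*0 + 56) mod 77 = 56 — verified.
Step 2: x = (47*56 + 56) mod 77 = 70 — no discrepancy.
Step 3: x = (47*70 + 56) mod 77 = 35 — exactly as logged.
Step 4: x = (47*35 + 56) mod 77 = 7 — consistent with the transcript.
Step 5: x = (47*7 + 56) mod 77 = 0 — not what was recorded.
So the first discrepancy is step 5, where the right value is x = 0.

step 5, x = 0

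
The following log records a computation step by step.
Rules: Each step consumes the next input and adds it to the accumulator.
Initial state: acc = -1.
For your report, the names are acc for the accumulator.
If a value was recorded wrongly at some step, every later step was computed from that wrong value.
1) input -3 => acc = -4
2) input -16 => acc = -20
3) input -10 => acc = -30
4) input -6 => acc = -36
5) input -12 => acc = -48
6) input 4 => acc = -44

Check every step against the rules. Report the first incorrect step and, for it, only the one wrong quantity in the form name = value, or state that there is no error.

no error

Step 1: acc = -1 + -3 = -4 — consistent with the log.
Step 2: acc = -4 + -16 = -20 — in agreement.
Step 3: acc = -20 + -10 = -30 — checks out.
Step 4: acc = -30 + -6 = -36 — checks out.
Step 5: acc = -36 + -12 = -48 — agrees with the log.
Step 6: acc = -48 + 4 = -44 — verified.
All entries verified; no error found.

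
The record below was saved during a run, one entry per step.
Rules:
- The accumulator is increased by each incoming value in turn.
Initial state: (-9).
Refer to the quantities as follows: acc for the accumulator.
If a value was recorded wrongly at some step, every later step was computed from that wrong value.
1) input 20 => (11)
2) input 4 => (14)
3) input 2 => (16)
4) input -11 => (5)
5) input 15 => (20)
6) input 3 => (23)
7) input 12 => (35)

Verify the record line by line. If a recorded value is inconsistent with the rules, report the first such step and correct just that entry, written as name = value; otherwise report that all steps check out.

step 2, acc = 15

1. acc = -9 + 20 = 11 (consistent with the record)
2. acc = 11 + 4 = 15 (a discrepancy with the record)
The earliest wrong entry is at step 2: it should read acc = 15.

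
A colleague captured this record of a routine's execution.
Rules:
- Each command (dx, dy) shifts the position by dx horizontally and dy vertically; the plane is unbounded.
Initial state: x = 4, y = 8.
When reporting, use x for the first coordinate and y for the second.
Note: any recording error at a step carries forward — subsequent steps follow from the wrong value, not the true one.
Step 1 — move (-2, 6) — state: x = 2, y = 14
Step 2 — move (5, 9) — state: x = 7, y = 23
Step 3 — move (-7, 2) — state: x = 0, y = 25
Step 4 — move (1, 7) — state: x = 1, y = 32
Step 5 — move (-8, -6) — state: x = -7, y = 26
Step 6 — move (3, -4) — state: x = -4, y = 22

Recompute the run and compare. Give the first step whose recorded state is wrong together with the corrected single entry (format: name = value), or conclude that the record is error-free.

no error

step 1: x = 4 + (-2) = 2, y = 8 + (6) = 14 -> agrees with the record
step 2: x = 2 + (5) = 7, y = 14 + (9) = 23 -> no discrepancy
step 3: x = 7 + (-7) = 0, y = 23 + (2) = 25 -> in agreement
step 4: x = 0 + (1) = 1, y = 25 + (7) = 32 -> no discrepancy
step 5: x = 1 + (-8) = -7, y = 32 + (-6) = 26 -> verified
step 6: x = -7 + (3) = -4, y = 26 + (-4) = 22 -> matches
Nothing is out of place; the run is error-free.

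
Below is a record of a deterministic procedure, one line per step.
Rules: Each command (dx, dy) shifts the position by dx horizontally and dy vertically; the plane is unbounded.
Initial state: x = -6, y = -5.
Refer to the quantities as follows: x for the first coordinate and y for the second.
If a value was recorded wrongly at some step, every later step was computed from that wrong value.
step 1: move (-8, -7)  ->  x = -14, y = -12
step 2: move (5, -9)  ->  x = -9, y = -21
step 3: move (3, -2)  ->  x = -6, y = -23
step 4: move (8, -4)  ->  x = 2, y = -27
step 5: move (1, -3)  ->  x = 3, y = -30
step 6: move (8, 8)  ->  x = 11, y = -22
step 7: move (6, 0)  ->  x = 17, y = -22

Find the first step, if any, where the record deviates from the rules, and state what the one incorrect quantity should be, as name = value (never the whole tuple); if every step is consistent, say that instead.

Step 1: x = -6 + (-8) = -14, y = -5 + (-7) = -12 — consistent with the record.
Step 2: x = -14 + (5) = -9, y = -12 + (-9) = -21 — same as recorded.
Step 3: x = -9 + (3) = -6, y = -21 + (-2) = -23 — in agreement.
Step 4: x = -6 + (8) = 2, y = -23 + (-4) = -27 — consistent with the record.
Step 5: x = 2 + (1) = 3, y = -27 + (-3) = -30 — agrees with the record.
Step 6: x = 3 + (8) = 11, y = -30 + (8) = -22 — checks out.
Step 7: x = 11 + (6) = 17, y = -22 + (0) = -22 — checks out.
No step deviates from the rules.

no error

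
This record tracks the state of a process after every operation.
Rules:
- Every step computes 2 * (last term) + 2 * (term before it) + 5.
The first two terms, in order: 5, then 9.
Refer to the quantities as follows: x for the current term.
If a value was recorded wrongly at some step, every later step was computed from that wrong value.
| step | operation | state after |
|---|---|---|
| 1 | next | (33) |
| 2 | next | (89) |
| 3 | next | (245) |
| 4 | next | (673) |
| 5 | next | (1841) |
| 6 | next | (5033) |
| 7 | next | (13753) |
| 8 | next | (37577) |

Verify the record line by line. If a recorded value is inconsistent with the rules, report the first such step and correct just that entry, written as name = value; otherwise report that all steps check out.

Recomputing the run from the initial state:
step 1: x = 33
step 2: x = 89
step 3: x = 249
step 4: x = 681
step 5: x = 1865
step 6: x = 5097
step 7: x = 13929
step 8: x = 38057
The first disagreement with the record is at step 3, where the value should be x = 249.

step 3, x = 249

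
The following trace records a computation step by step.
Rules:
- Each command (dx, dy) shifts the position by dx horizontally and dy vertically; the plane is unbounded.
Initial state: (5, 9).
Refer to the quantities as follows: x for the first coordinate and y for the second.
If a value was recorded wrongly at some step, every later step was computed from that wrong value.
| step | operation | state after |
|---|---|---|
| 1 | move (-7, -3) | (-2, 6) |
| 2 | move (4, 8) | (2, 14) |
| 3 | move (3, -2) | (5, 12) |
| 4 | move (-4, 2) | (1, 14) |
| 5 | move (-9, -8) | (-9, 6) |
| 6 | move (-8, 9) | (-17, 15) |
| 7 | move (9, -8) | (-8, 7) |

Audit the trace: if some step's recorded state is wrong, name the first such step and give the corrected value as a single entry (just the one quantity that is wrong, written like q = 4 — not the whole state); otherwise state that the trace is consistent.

Recomputing the run from the initial state:
step 1: x = -2, y = 6
step 2: x = 2, y = 14
step 3: x = 5, y = 12
step 4: x = 1, y = 14
step 5: x = -8, y = 6
step 6: x = -16, y = 15
step 7: x = -7, y = 7
The first disagreement with the trace is at step 5, where the value should be x = -8.

step 5, x = -8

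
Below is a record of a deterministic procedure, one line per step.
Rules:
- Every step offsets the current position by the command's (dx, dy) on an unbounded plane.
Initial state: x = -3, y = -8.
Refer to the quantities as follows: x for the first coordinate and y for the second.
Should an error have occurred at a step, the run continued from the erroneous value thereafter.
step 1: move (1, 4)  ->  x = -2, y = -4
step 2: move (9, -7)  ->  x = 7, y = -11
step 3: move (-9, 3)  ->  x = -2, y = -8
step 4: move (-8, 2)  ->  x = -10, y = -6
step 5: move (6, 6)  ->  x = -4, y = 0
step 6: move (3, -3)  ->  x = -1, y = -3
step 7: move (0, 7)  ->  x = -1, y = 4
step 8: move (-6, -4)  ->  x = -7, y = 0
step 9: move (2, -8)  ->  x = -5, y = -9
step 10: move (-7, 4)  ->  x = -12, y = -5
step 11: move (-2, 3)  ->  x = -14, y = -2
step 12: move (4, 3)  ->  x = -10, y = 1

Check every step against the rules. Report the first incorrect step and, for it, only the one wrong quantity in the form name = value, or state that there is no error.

1. x = -3 + (1) = -2, y = -8 + (4) = -4 (same as recorded)
2. x = -2 + (9) = 7, y = -4 + (-7) = -11 (confirmed correct)
3. x = 7 + (-9) = -2, y = -11 + (3) = -8 (verified)
4. x = -2 + (-8) = -10, y = -8 + (2) = -6 (confirmed correct)
5. x = -10 + (6) = -4, y = -6 + (6) = 0 (same as recorded)
6. x = -4 + (3) = -1, y = 0 + (-3) = -3 (same as recorded)
7. x = -1 + (0) = -1, y = -3 + (7) = 4 (same as recorded)
8. x = -1 + (-6) = -7, y = 4 + (-4) = 0 (matches)
9. x = -7 + (2) = -5, y = 0 + (-8) = -8 (a discrepancy with the record)
The audit stops at step 9: the recorded entry is wrong and should be y = -8.

step 9, y = -8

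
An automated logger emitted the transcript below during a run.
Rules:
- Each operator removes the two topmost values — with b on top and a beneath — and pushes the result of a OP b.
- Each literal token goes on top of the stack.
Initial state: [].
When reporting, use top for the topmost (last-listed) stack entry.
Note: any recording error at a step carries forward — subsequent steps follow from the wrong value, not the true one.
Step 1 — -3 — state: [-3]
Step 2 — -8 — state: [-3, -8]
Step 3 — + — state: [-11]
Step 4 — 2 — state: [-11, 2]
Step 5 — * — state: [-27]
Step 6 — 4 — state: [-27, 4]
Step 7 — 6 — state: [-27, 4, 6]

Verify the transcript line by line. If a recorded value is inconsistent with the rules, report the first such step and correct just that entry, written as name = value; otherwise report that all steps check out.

step 5, top = -22

Step 1: push -3: top = -3 — checks out.
Step 2: push -8: top = -8 — verified.
Step 3: -3 + -8 = -11 — verified.
Step 4: push 2: top = 2 — matches.
Step 5: -11 * 2 = -22 — the transcript disagrees here.
First incorrect step: 5; the correct value is top = -22.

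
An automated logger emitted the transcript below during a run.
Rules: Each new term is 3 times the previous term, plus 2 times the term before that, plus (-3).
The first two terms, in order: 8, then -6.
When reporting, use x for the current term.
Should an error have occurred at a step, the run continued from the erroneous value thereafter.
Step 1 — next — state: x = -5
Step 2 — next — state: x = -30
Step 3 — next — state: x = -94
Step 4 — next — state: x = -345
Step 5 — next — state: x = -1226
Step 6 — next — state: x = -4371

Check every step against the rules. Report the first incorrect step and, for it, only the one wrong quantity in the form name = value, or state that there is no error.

Step 1: x = 3*(-6) + (2)*(8) + (-3) = -5 — in agreement.
Step 2: x = 3*(-5) + (2)*(-6) + (-3) = -30 — consistent with the transcript.
Step 3: x = 3*(-30) + (2)*(-5) + (-3) = -103 — not what was recorded.
First deviation found at step 3; the corrected entry is x = -103.

step 3, x = -103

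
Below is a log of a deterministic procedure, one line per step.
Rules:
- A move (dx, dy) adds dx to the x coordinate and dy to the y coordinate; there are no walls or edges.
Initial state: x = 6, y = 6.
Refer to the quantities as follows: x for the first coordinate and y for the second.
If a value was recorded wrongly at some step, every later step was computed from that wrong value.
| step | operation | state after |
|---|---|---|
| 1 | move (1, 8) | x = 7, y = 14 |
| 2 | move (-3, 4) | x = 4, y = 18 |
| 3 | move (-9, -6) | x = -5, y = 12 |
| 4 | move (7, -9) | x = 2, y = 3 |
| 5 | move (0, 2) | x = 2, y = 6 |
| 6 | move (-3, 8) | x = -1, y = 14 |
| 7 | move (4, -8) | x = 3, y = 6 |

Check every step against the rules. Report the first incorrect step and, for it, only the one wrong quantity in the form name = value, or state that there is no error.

1. x = 6 + (1) = 7, y = 6 + (8) = 14 (confirmed correct)
2. x = 7 + (-3) = 4, y = 14 + (4) = 18 (in agreement)
3. x = 4 + (-9) = -5, y = 18 + (-6) = 12 (exactly as logged)
4. x = -5 + (7) = 2, y = 12 + (-9) = 3 (agrees with the log)
5. x = 2 + (0) = 2, y = 3 + (2) = 5 (the log disagrees here)
The earliest wrong entry is at step 5: it should read y = 5.

step 5, y = 5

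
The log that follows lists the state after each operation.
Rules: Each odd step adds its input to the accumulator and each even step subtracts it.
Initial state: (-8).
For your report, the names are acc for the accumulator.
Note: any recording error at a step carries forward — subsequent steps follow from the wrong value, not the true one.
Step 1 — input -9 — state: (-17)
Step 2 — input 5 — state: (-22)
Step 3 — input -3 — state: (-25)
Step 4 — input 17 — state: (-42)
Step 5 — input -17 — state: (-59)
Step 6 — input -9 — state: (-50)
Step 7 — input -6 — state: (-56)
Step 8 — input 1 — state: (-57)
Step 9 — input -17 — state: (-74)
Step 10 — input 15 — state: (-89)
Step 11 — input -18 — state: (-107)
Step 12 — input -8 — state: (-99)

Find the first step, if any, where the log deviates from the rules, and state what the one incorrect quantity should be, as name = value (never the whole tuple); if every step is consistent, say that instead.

Recomputing the run from the initial state:
step 1: acc = -17
step 2: acc = -22
step 3: acc = -25
step 4: acc = -42
step 5: acc = -59
step 6: acc = -50
step 7: acc = -56
step 8: acc = -57
step 9: acc = -74
step 10: acc = -89
step 11: acc = -107
step 12: acc = -99
This matches the log at every step.

no error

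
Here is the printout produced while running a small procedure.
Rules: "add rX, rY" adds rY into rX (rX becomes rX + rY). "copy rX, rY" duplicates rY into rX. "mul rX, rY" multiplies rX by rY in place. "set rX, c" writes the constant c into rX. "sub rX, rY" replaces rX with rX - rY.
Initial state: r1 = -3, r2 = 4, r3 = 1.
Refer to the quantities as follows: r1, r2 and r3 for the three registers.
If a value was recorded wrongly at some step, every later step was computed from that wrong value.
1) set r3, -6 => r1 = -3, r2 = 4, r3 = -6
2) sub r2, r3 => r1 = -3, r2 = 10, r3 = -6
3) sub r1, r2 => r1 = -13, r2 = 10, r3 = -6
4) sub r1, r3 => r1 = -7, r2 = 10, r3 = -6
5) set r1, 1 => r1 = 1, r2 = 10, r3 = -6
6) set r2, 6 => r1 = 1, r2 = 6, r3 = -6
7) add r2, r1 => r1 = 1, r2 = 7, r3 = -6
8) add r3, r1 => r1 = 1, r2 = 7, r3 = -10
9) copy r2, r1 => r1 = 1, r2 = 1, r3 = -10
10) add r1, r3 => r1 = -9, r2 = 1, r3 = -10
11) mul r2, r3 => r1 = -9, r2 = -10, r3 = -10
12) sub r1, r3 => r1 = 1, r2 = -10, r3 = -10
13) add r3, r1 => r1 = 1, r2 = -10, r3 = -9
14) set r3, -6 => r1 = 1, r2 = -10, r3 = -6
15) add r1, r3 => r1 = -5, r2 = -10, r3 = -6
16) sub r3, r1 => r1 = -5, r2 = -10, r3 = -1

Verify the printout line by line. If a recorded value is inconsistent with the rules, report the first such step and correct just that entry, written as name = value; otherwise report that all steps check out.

step 8, r3 = -5

Recomputing the run from the initial state:
step 1: r1 = -3, r2 = 4, r3 = -6
step 2: r1 = -3, r2 = 10, r3 = -6
step 3: r1 = -13, r2 = 10, r3 = -6
step 4: r1 = -7, r2 = 10, r3 = -6
step 5: r1 = 1, r2 = 10, r3 = -6
step 6: r1 = 1, r2 = 6, r3 = -6
step 7: r1 = 1, r2 = 7, r3 = -6
step 8: r1 = 1, r2 = 7, r3 = -5
step 9: r1 = 1, r2 = 1, r3 = -5
step 10: r1 = -4, r2 = 1, r3 = -5
step 11: r1 = -4, r2 = -5, r3 = -5
step 12: r1 = 1, r2 = -5, r3 = -5
step 13: r1 = 1, r2 = -5, r3 = -4
step 14: r1 = 1, r2 = -5, r3 = -6
step 15: r1 = -5, r2 = -5, r3 = -6
step 16: r1 = -5, r2 = -5, r3 = -1
The first disagreement with the printout is at step 8, where the value should be r3 = -5.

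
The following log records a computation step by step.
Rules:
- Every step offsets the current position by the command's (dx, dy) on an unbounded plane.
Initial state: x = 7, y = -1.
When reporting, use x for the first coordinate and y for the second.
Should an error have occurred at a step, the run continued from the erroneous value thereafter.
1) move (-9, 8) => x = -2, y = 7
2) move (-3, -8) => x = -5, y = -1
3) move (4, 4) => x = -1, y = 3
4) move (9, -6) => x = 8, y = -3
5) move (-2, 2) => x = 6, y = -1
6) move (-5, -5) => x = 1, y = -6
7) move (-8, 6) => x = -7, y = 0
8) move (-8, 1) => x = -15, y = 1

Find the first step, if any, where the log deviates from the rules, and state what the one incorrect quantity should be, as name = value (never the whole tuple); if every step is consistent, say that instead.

no error

Recomputing the run from the initial state:
step 1: x = -2, y = 7
step 2: x = -5, y = -1
step 3: x = -1, y = 3
step 4: x = 8, y = -3
step 5: x = 6, y = -1
step 6: x = 1, y = -6
step 7: x = -7, y = 0
step 8: x = -15, y = 1
This matches the log at every step.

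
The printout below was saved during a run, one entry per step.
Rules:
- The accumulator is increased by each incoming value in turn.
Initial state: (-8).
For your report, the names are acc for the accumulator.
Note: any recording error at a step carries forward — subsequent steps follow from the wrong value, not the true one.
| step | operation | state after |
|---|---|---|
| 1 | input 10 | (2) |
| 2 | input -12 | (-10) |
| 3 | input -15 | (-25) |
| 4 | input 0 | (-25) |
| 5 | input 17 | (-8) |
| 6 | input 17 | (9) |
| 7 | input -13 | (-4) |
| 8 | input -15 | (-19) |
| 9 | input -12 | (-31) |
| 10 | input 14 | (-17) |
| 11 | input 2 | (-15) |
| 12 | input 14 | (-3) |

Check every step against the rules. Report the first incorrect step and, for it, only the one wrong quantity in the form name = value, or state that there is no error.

Recomputing the run from the initial state:
step 1: acc = 2
step 2: acc = -10
step 3: acc = -25
step 4: acc = -25
step 5: acc = -8
step 6: acc = 9
step 7: acc = -4
step 8: acc = -19
step 9: acc = -31
step 10: acc = -17
step 11: acc = -15
step 12: acc = -1
The first disagreement with the printout is at step 12, where the value should be acc = -1.

step 12, acc = -1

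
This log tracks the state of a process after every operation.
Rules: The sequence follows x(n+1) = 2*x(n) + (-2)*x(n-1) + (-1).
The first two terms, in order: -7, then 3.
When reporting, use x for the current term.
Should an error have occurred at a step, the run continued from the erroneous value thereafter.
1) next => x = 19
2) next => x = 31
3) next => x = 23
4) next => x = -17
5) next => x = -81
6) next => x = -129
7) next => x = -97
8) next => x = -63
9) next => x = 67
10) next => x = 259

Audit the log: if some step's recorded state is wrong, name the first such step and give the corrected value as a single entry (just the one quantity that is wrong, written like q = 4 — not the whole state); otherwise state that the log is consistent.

step 8, x = 63

Recomputing the run from the initial state:
step 1: x = 19
step 2: x = 31
step 3: x = 23
step 4: x = -17
step 5: x = -81
step 6: x = -129
step 7: x = -97
step 8: x = 63
step 9: x = 319
step 10: x = 511
The first disagreement with the log is at step 8, where the value should be x = 63.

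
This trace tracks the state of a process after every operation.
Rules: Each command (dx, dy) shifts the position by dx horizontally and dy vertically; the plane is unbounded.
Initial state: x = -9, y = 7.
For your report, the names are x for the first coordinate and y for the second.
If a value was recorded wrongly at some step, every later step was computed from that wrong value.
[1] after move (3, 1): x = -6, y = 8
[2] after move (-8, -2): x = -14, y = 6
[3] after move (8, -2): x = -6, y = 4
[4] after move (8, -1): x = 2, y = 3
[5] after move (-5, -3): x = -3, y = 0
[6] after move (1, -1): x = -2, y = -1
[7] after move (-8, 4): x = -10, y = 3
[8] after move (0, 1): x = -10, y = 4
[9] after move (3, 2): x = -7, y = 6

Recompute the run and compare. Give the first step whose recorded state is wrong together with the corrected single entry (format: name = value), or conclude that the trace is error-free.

no error

Recomputing the run from the initial state:
step 1: x = -6, y = 8
step 2: x = -14, y = 6
step 3: x = -6, y = 4
step 4: x = 2, y = 3
step 5: x = -3, y = 0
step 6: x = -2, y = -1
step 7: x = -10, y = 3
step 8: x = -10, y = 4
step 9: x = -7, y = 6
This matches the trace at every step.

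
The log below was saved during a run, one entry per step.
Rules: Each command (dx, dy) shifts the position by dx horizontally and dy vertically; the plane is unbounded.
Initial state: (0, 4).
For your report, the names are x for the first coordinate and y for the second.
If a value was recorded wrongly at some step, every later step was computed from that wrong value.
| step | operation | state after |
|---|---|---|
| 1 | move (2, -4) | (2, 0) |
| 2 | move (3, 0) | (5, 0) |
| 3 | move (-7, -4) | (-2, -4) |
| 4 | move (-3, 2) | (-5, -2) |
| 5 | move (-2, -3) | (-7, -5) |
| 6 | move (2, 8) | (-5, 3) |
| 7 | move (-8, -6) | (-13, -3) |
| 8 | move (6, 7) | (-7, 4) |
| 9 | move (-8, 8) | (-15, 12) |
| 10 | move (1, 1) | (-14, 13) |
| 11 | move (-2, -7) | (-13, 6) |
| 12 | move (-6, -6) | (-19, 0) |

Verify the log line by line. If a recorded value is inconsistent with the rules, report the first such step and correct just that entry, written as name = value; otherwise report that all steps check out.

step 11, x = -16

1. x = 0 + (2) = 2, y = 4 + (-4) = 0 (verified)
2. x = 2 + (3) = 5, y = 0 + (0) = 0 (verified)
3. x = 5 + (-7) = -2, y = 0 + (-4) = -4 (exactly as logged)
4. x = -2 + (-3) = -5, y = -4 + (2) = -2 (exactly as logged)
5. x = -5 + (-2) = -7, y = -2 + (-3) = -5 (in agreement)
6. x = -7 + (2) = -5, y = -5 + (8) = 3 (same as recorded)
7. x = -5 + (-8) = -13, y = 3 + (-6) = -3 (consistent with the log)
8. x = -13 + (6) = -7, y = -3 + (7) = 4 (same as recorded)
9. x = -7 + (-8) = -15, y = 4 + (8) = 12 (agrees with the log)
10. x = -15 + (1) = -14, y = 12 + (1) = 13 (same as recorded)
11. x = -14 + (-2) = -16, y = 13 + (-7) = 6 (the log has a different value)
The audit stops at step 11: the recorded entry is wrong and should be x = -16.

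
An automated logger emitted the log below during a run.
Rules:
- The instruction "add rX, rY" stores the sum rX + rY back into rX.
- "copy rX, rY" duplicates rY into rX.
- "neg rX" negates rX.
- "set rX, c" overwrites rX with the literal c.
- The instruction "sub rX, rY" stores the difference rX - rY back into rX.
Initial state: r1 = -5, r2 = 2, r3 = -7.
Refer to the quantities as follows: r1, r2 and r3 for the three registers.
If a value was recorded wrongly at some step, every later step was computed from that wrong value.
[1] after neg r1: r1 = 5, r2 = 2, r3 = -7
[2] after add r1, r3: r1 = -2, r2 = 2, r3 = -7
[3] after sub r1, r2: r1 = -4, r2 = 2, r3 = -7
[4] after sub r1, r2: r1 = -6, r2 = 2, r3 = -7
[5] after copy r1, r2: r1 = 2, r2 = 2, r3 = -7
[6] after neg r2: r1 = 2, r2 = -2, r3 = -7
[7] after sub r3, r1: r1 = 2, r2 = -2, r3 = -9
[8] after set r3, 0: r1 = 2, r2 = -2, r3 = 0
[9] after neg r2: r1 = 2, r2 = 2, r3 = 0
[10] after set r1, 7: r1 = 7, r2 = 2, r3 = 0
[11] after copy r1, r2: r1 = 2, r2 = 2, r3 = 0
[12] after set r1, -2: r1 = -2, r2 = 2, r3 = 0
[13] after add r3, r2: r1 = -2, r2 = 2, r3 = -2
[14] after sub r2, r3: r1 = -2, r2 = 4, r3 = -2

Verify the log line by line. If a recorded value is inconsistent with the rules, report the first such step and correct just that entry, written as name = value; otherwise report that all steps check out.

1. r1 = -(-5) = 5 (agrees with the log)
2. r1 = 5 + -7 = -2 (agrees with the log)
3. r1 = -2 - 2 = -4 (exactly as logged)
4. r1 = -4 - 2 = -6 (agrees with the log)
5. r1 = 2 (consistent with the log)
6. r2 = -(2) = -2 (consistent with the log)
7. r3 = -7 - 2 = -9 (verified)
8. r3 = 0 (verified)
9. r2 = -(-2) = 2 (in agreement)
10. r1 = 7 (agrees with the log)
11. r1 = 2 (confirmed correct)
12. r1 = -2 (checks out)
13. r3 = 0 + 2 = 2 (this is not what the log shows)
First deviation found at step 13; the corrected entry is r3 = 2.

step 13, r3 = 2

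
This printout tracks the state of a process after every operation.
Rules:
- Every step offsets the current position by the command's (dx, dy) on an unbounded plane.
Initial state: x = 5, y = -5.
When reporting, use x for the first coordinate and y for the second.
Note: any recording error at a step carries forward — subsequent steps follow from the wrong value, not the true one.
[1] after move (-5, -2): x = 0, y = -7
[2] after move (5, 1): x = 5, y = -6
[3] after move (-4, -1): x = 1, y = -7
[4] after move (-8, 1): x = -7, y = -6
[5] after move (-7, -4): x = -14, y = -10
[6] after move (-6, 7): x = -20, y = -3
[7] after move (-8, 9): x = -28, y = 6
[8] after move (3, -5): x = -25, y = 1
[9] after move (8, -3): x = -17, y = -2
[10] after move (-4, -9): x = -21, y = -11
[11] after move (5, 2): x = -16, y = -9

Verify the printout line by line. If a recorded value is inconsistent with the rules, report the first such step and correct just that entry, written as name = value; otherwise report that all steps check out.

step 1: x = 5 + (-5) = 0, y = -5 + (-2) = -7 -> same as recorded
step 2: x = 0 + (5) = 5, y = -7 + (1) = -6 -> checks out
step 3: x = 5 + (-4) = 1, y = -6 + (-1) = -7 -> verified
step 4: x = 1 + (-8) = -7, y = -7 + (1) = -6 -> in agreement
step 5: x = -7 + (-7) = -14, y = -6 + (-4) = -10 -> same as recorded
step 6: x = -14 + (-6) = -20, y = -10 + (7) = -3 -> verified
step 7: x = -20 + (-8) = -28, y = -3 + (9) = 6 -> no discrepancy
step 8: x = -28 + (3) = -25, y = 6 + (-5) = 1 -> checks out
step 9: x = -25 + (8) = -17, y = 1 + (-3) = -2 -> verified
step 10: x = -17 + (-4) = -21, y = -2 + (-9) = -11 -> same as recorded
step 11: x = -21 + (5) = -16, y = -11 + (2) = -9 -> consistent with the printout
All entries verified; no error found.

no error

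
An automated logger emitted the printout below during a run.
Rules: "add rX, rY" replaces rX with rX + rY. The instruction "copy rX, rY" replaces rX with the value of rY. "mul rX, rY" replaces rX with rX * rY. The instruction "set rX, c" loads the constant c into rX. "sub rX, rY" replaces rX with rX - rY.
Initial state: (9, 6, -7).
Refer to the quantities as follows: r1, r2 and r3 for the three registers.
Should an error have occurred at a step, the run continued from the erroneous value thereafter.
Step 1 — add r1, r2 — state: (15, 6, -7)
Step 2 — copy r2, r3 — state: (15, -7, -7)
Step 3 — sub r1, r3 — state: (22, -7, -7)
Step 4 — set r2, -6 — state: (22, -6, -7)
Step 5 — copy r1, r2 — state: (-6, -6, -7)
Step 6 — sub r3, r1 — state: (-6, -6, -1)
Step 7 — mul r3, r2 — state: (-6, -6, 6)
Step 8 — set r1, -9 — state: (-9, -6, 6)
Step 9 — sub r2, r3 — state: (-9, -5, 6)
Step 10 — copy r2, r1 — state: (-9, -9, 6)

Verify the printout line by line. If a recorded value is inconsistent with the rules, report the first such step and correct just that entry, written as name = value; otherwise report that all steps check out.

Recomputing the run from the initial state:
step 1: r1 = 15, r2 = 6, r3 = -7
step 2: r1 = 15, r2 = -7, r3 = -7
step 3: r1 = 22, r2 = -7, r3 = -7
step 4: r1 = 22, r2 = -6, r3 = -7
step 5: r1 = -6, r2 = -6, r3 = -7
step 6: r1 = -6, r2 = -6, r3 = -1
step 7: r1 = -6, r2 = -6, r3 = 6
step 8: r1 = -9, r2 = -6, r3 = 6
step 9: r1 = -9, r2 = -12, r3 = 6
step 10: r1 = -9, r2 = -9, r3 = 6
The first disagreement with the printout is at step 9, where the value should be r2 = -12.

step 9, r2 = -12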